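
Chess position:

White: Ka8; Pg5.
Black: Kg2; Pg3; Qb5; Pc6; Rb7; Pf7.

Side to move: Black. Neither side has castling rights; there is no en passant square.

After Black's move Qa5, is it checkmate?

no

After Qa5: white king on a8; in check: yes, from the black queen on a5.
White has 1 legal reply: Kxb7.
In check but a legal move exists → not checkmate.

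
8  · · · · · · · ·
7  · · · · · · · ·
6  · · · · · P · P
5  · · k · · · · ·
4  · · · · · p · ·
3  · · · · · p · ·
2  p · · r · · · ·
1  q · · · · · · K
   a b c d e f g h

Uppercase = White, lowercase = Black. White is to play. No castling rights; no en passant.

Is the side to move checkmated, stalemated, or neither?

White to move; white king on h1.
In check: yes, from the black queen on a1.
King squares — g1: attacked by Qa1; g2: attacked by Rd2; h2: attacked by Rd2.
Legal moves for White: none.
In check with no legal moves → checkmate.

checkmate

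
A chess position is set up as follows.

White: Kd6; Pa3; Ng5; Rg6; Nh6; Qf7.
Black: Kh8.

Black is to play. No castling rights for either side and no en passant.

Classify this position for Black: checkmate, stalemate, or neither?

stalemate

Black to move; black king on h8.
In check: no.
King squares — g7: attacked by Rg6; h7: attacked by Ng5; g8: attacked by Rg6.
Legal moves for Black: none.
Not in check and no legal moves → stalemate.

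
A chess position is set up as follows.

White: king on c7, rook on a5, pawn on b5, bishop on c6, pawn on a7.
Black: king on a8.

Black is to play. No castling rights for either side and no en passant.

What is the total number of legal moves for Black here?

Black to move; king on a8.
In check: yes, from the white bishop on c6.
Legal moves: none.
Count: 0.

0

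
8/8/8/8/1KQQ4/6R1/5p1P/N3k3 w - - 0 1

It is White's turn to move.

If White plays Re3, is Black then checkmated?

yes

After Re3: black king on e1; in check: yes, from the white rook on e3.
King squares — d1: attacked by Qd4; f1: attacked by Qc4; d2: attacked by Qd4; e2: attacked by Re3; f2: own pawn.
Black has no legal moves → checkmate.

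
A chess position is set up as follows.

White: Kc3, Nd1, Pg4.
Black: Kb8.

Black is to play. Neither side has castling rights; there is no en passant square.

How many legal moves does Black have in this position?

Black to move; king on b8.
In check: no.
Legal moves: Kc8, Ka8, Kc7, Kb7, Ka7.
Count: 5.

5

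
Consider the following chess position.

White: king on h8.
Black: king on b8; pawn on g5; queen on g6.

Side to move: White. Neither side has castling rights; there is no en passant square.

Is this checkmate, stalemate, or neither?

stalemate

White to move; white king on h8.
In check: no.
King squares — g7: attacked by Qg6; h7: attacked by Qg6; g8: attacked by Qg6.
Legal moves for White: none.
Not in check and no legal moves → stalemate.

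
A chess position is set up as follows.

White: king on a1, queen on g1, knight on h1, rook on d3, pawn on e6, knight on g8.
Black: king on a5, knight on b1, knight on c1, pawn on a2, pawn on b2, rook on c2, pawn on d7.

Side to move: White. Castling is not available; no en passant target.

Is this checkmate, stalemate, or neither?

checkmate

White to move; white king on a1.
In check: yes, from the black pawn on b2.
King squares — b1: attacked by Pa2; a2: attacked by Nc1; b2: attacked by Rc2.
Legal moves for White: none.
In check with no legal moves → checkmate.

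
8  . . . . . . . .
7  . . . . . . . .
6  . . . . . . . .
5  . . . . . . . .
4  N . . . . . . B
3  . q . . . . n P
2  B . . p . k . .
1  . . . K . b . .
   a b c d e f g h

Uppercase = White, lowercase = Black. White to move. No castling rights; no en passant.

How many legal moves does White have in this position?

2

White to move; king on d1.
In check: yes, from the black queen on b3.
Legal moves: Kxd2, Bxb3.
Count: 2.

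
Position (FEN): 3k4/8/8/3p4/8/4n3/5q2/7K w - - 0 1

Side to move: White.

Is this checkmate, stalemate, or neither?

White to move; white king on h1.
In check: no.
King squares — g1: attacked by Qf2; g2: attacked by Qf2; h2: attacked by Qf2.
Legal moves for White: none.
Not in check and no legal moves → stalemate.

stalemate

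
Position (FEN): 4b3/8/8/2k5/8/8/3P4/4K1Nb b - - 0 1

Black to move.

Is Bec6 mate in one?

After Bec6: white king on e1; in check: no.
White is not in check, so this cannot be checkmate.

no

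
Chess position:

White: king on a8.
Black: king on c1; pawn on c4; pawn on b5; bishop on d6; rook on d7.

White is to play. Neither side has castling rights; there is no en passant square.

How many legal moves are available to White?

White to move; king on a8.
In check: no.
Legal moves: none.
Count: 0.

0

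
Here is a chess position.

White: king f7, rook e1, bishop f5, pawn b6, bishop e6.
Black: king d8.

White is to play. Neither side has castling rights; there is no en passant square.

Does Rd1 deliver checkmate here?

yes

After Rd1: black king on d8; in check: yes, from the white rook on d1.
King squares — c7: attacked by Pb6; d7: attacked by Rd1; e7: attacked by Kf7; c8: attacked by Be6; e8: attacked by Kf7.
Black has no legal moves → checkmate.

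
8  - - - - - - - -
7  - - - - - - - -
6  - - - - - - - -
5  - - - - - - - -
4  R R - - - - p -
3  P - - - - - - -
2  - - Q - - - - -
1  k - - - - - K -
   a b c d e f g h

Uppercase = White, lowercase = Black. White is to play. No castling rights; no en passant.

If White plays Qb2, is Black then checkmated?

yes

After Qb2: black king on a1; in check: yes, from the white queen on b2.
King squares — b1: attacked by Qb2; a2: attacked by Qb2; b2: attacked by Rb4.
Black has no legal moves → checkmate.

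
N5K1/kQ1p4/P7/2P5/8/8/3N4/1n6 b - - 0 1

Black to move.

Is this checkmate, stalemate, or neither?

checkmate

Black to move; black king on a7.
In check: yes, from the white queen on b7.
King squares — a6: attacked by Qb7; b6: attacked by Pc5; b7: attacked by Pa6; a8: attacked by Qb7; b8: attacked by Qb7.
Legal moves for Black: none.
In check with no legal moves → checkmate.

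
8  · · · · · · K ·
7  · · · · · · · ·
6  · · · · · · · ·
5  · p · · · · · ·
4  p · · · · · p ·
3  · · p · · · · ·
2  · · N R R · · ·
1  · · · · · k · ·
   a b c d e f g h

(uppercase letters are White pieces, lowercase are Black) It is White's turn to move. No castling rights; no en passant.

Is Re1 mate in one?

yes

After Re1: black king on f1; in check: yes, from the white rook on e1.
King squares — e1: attacked by Nc2; g1: attacked by Re1; e2: attacked by Re1; f2: attacked by Rd2; g2: attacked by Rd2.
Black has no legal moves → checkmate.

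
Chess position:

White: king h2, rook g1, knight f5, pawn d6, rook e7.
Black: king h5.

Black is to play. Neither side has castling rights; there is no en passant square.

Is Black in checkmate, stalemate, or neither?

Black to move; black king on h5.
In check: no.
King squares — g4: attacked by Rg1; h4: attacked by Nf5; g5: attacked by Rg1; g6: attacked by Rg1; h6: attacked by Nf5.
Legal moves for Black: none.
Not in check and no legal moves → stalemate.

stalemate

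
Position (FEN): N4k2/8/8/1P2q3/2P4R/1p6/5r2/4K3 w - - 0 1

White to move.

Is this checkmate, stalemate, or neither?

White to move; white king on e1.
In check: yes, from the black queen on e5.
King squares — d1: available; f1: attacked by Rf2; d2: attacked by Rf2; e2: attacked by Rf2; f2: available.
Legal moves for White: Kxf2, Kd1, Re4.
White is in check but has 3 legal moves → neither.

neither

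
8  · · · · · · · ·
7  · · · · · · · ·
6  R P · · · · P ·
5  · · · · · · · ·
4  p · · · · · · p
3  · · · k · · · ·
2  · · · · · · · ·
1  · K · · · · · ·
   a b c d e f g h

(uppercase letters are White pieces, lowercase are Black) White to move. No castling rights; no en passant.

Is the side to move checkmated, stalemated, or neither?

White to move; white king on b1.
In check: no.
Legal moves for White: Ra8, Ra7, Ra5, Rxa4, Kb2, Ka2, Kc1, Ka1, g7, b7.
White has 10 legal moves and is not in check → neither.

neither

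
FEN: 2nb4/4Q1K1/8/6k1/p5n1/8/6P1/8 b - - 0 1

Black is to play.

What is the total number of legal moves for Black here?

6

Black to move; king on g5.
In check: yes, from the white queen on e7.
Legal moves: Kh5, Kf5, Kf4, Bxe7, Nxe7, Nf6.
Count: 6.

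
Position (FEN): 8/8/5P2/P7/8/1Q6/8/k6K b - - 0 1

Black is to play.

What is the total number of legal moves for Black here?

Black to move; king on a1.
In check: no.
Legal moves: none.
Count: 0.

0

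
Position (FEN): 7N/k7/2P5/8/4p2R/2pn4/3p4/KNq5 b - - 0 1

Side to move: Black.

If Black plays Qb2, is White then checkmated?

After Qb2: white king on a1; in check: yes, from the black queen on b2.
King squares — b1: own knight; a2: attacked by Qb2; b2: attacked by Pc3.
White has no legal moves → checkmate.

yes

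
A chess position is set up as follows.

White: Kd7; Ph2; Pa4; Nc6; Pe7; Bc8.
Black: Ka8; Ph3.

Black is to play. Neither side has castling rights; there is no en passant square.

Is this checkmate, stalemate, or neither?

stalemate

Black to move; black king on a8.
In check: no.
King squares — a7: attacked by Nc6; b7: attacked by Bc8; b8: attacked by Nc6.
Legal moves for Black: none.
Not in check and no legal moves → stalemate.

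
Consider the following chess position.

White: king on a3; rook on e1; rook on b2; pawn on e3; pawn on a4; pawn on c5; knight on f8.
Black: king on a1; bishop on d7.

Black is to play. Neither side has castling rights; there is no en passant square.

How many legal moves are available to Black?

Black to move; king on a1.
In check: yes, from the white rook on e1.
Legal moves: none.
Count: 0.

0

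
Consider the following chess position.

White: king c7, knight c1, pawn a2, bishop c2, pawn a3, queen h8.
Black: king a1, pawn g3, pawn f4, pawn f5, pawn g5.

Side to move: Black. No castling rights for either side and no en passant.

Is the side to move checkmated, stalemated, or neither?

checkmate

Black to move; black king on a1.
In check: yes, from the white queen on h8.
King squares — b1: attacked by Bc2; a2: attacked by Nc1; b2: attacked by Qh8.
Legal moves for Black: none.
In check with no legal moves → checkmate.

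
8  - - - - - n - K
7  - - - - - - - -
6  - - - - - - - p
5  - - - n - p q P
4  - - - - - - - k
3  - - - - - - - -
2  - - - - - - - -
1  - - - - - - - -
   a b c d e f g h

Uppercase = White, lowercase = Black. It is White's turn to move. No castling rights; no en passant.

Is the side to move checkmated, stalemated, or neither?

White to move; white king on h8.
In check: no.
King squares — g7: attacked by Qg5; h7: attacked by Nf8; g8: attacked by Qg5.
Legal moves for White: none.
Not in check and no legal moves → stalemate.

stalemate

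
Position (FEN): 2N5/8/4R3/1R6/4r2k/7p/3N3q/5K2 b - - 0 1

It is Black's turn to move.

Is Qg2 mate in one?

yes

After Qg2: white king on f1; in check: yes, from the black queen on g2.
King squares — e1: attacked by Re4; g1: attacked by Qg2; e2: attacked by Qg2; f2: attacked by Qg2; g2: attacked by Ph3.
White has no legal moves → checkmate.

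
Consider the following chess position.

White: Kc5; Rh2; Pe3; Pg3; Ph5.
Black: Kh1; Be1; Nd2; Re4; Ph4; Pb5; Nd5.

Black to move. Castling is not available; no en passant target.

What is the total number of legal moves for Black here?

Black to move; king on h1.
In check: yes, from the white rook on h2.
Legal moves: Kxh2, Kg1.
Count: 2.

2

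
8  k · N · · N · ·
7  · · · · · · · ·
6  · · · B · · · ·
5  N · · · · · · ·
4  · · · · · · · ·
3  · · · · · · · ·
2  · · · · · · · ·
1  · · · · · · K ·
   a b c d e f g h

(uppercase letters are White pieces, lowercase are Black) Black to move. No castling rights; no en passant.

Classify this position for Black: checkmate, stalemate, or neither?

Black to move; black king on a8.
In check: no.
King squares — a7: attacked by Nc8; b7: attacked by Na5; b8: attacked by Bd6.
Legal moves for Black: none.
Not in check and no legal moves → stalemate.

stalemate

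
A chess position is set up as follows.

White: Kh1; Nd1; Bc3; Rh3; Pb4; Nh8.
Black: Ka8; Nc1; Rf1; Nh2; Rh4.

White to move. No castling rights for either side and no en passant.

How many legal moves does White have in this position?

2

White to move; king on h1.
In check: yes, from the black rook on f1.
Legal moves: Kxh2, Kg2.
Count: 2.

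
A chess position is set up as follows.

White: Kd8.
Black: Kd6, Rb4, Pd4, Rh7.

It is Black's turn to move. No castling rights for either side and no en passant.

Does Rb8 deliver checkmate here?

yes

After Rb8: white king on d8; in check: yes, from the black rook on b8.
King squares — c7: attacked by Kd6; d7: attacked by Kd6; e7: attacked by Kd6; c8: attacked by Rb8; e8: attacked by Rb8.
White has no legal moves → checkmate.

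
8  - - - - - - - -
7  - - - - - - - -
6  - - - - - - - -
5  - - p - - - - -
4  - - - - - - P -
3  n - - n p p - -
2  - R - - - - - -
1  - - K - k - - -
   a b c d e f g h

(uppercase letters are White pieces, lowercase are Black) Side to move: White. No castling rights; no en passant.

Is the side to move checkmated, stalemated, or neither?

checkmate

White to move; white king on c1.
In check: yes, from the black knight on d3.
King squares — b1: attacked by Na3; d1: attacked by Ke1; b2: own rook; c2: attacked by Na3; d2: attacked by Ke1.
Legal moves for White: none.
In check with no legal moves → checkmate.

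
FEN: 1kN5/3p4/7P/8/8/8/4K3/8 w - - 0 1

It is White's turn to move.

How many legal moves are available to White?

White to move; king on e2.
In check: no.
Legal moves: Ne7, Na7, Nd6, Nb6, Kf3, Ke3, Kd3, Kf2, Kd2, Kf1, Ke1, Kd1, h7.
Count: 13.

13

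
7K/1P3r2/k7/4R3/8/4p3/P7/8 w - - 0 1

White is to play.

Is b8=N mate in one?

no

After b8=N: black king on a6; in check: yes, from the white knight on b8.
Black has 3 legal replies: Kb7, Ka7, Kb6.
In check but a legal move exists → not checkmate.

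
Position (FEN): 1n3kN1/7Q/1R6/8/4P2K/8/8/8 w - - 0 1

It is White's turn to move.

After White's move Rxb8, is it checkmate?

yes

After Rxb8: black king on f8; in check: yes, from the white rook on b8.
King squares — e7: attacked by Qh7; f7: attacked by Qh7; g7: attacked by Qh7; e8: attacked by Rb8; g8: attacked by Qh7.
Black has no legal moves → checkmate.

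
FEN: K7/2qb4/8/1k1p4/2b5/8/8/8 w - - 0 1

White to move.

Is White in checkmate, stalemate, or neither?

stalemate

White to move; white king on a8.
In check: no.
King squares — a7: attacked by Qc7; b7: attacked by Qc7; b8: attacked by Qc7.
Legal moves for White: none.
Not in check and no legal moves → stalemate.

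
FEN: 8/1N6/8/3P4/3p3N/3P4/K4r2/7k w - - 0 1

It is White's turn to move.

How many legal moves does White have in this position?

4

White to move; king on a2.
In check: yes, from the black rook on f2.
Legal moves: Kb3, Ka3, Kb1, Ka1.
Count: 4.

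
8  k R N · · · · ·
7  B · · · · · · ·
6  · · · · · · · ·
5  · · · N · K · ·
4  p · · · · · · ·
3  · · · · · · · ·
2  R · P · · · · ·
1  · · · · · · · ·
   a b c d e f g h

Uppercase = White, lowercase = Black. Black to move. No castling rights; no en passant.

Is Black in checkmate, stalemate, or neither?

checkmate

Black to move; black king on a8.
In check: yes, from the white rook on b8.
King squares — a7: attacked by Nc8; b7: attacked by Rb8; b8: attacked by Ba7.
Legal moves for Black: none.
In check with no legal moves → checkmate.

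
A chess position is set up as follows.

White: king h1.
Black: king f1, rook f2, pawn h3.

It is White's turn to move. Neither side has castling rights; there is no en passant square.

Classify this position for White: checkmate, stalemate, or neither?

stalemate

White to move; white king on h1.
In check: no.
King squares — g1: attacked by Kf1; g2: attacked by Kf1; h2: attacked by Rf2.
Legal moves for White: none.
Not in check and no legal moves → stalemate.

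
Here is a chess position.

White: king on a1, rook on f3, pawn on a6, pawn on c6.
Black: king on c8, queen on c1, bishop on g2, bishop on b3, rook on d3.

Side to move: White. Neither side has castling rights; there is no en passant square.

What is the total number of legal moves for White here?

0

White to move; king on a1.
In check: yes, from the black queen on c1.
Legal moves: none.
Count: 0.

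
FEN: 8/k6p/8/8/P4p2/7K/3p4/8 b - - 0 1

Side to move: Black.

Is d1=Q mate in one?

no

After d1=Q: white king on h3; in check: no.
White is not in check, so this cannot be checkmate.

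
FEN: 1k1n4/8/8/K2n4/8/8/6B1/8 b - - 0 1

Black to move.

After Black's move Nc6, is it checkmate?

After Nc6: white king on a5; in check: yes, from the black knight on c6.
White has 3 legal replies: Ka6, Kb5, Ka4.
In check but a legal move exists → not checkmate.

no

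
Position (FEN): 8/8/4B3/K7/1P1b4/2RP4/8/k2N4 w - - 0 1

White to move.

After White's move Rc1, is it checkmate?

yes

After Rc1: black king on a1; in check: yes, from the white rook on c1.
King squares — b1: attacked by Rc1; a2: attacked by Be6; b2: attacked by Nd1.
Black has no legal moves → checkmate.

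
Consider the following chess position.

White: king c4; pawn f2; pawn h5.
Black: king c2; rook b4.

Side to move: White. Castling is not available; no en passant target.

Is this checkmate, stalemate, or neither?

neither

White to move; white king on c4.
In check: yes, from the black rook on b4.
King squares — b3: attacked by Kc2; c3: attacked by Kc2; d3: attacked by Kc2; b4: available; d4: attacked by Rb4; b5: attacked by Rb4; c5: available; d5: available.
Legal moves for White: Kd5, Kc5, Kxb4.
White is in check but has 3 legal moves → neither.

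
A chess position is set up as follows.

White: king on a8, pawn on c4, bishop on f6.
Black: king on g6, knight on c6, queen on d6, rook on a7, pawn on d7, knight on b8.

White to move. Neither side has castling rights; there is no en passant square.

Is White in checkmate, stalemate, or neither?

checkmate

White to move; white king on a8.
In check: yes, from the black rook on a7.
King squares — a7: attacked by Nc6; b7: attacked by Ra7; b8: attacked by Nc6.
Legal moves for White: none.
In check with no legal moves → checkmate.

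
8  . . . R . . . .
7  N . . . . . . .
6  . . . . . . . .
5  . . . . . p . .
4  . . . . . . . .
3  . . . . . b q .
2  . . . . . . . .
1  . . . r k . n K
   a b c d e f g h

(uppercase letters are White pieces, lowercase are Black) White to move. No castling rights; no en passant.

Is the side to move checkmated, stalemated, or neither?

White to move; white king on h1.
In check: yes, from the black bishop on f3.
King squares — g1: attacked by Qg3; g2: attacked by Bf3; h2: attacked by Qg3.
Legal moves for White: none.
In check with no legal moves → checkmate.

checkmate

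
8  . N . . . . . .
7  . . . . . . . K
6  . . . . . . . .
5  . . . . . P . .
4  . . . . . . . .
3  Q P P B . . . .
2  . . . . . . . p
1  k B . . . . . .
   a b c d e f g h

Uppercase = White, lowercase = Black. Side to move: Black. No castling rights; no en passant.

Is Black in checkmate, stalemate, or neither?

checkmate

Black to move; black king on a1.
In check: yes, from the white queen on a3.
King squares — b1: attacked by Bd3; a2: attacked by Bb1; b2: attacked by Qa3.
Legal moves for Black: none.
In check with no legal moves → checkmate.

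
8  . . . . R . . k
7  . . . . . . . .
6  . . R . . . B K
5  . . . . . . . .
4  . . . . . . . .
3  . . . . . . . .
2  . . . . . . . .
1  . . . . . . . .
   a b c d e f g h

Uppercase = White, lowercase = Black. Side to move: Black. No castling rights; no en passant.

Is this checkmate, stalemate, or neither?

Black to move; black king on h8.
In check: yes, from the white rook on e8.
King squares — g7: attacked by Kh6; h7: attacked by Bg6; g8: attacked by Re8.
Legal moves for Black: none.
In check with no legal moves → checkmate.

checkmate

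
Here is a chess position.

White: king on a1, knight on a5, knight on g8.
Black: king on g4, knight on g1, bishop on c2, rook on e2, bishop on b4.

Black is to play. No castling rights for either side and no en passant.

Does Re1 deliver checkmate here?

After Re1: white king on a1; in check: yes, from the black rook on e1.
White has 2 legal replies: Kb2, Ka2.
In check but a legal move exists → not checkmate.

no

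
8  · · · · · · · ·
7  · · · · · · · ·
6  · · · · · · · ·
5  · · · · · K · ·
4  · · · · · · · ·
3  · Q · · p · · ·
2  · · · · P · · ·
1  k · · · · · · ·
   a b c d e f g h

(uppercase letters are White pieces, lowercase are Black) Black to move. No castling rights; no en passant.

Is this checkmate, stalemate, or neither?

Black to move; black king on a1.
In check: no.
King squares — b1: attacked by Qb3; a2: attacked by Qb3; b2: attacked by Qb3.
Legal moves for Black: none.
Not in check and no legal moves → stalemate.

stalemate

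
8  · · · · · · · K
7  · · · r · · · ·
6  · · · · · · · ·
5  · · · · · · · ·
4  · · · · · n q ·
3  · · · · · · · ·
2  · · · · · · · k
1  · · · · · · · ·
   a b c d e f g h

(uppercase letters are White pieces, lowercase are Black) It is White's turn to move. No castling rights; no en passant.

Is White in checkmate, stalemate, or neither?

White to move; white king on h8.
In check: no.
King squares — g7: attacked by Qg4; h7: attacked by Rd7; g8: attacked by Qg4.
Legal moves for White: none.
Not in check and no legal moves → stalemate.

stalemate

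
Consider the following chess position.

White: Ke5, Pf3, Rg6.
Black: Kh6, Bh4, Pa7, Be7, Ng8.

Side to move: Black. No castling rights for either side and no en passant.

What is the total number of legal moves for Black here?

3

Black to move; king on h6.
In check: yes, from the white rook on g6.
Legal moves: Kh7, Kxg6, Kh5.
Count: 3.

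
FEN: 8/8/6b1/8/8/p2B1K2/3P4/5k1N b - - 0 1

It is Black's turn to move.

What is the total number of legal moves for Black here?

3

Black to move; king on f1.
In check: yes, from the white bishop on d3.
Legal moves: Kg1, Ke1, Bxd3.
Count: 3.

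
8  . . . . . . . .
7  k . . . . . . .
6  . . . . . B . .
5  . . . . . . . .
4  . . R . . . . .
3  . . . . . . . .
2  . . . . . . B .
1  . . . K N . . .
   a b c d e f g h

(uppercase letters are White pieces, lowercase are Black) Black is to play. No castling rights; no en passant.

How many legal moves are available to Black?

Black to move; king on a7.
In check: no.
Legal moves: Kb8, Kb6, Ka6.
Count: 3.

3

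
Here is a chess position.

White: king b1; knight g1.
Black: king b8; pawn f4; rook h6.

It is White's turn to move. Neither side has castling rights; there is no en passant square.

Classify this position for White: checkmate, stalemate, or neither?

White to move; white king on b1.
In check: no.
Legal moves for White: Nh3, Nf3, Ne2, Kc2, Kb2, Ka2, Kc1, Ka1.
White has 8 legal moves and is not in check → neither.

neither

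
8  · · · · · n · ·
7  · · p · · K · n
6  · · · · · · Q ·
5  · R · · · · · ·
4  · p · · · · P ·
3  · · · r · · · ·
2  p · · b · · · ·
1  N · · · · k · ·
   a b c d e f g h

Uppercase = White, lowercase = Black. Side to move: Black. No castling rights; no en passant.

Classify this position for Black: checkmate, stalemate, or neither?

Black to move; black king on f1.
In check: no.
Legal moves for Black include: Nd7, Nxg6, Ne6, Nf6, Ng5+, Rd8, Rd7+, Rd6, Rd5, Rd4, Rh3, Rg3, Rf3+, Re3, Rc3, Rb3, Ra3, Bh6, ... (list truncated; more exist).
Black has legal moves and is not in check → neither.

neither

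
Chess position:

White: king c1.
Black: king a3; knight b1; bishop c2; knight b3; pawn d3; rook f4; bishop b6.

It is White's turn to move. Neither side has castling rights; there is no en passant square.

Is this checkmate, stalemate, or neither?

White to move; white king on c1.
In check: yes, from the black knight on b3.
King squares — b1: attacked by Bc2; d1: attacked by Bc2; b2: attacked by Ka3; c2: attacked by Pd3; d2: attacked by Nb1.
Legal moves for White: none.
In check with no legal moves → checkmate.

checkmate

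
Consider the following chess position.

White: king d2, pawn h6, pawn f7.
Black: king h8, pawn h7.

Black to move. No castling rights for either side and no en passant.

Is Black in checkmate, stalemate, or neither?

stalemate

Black to move; black king on h8.
In check: no.
King squares — g7: attacked by Ph6; h7: own pawn; g8: attacked by Pf7.
Legal moves for Black: none.
Not in check and no legal moves → stalemate.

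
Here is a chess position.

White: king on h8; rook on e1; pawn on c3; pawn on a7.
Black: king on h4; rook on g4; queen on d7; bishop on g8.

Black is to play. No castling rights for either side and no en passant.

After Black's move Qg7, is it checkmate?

yes

After Qg7: white king on h8; in check: yes, from the black queen on g7.
King squares — g7: attacked by Rg4; h7: attacked by Qg7; g8: attacked by Qg7.
White has no legal moves → checkmate.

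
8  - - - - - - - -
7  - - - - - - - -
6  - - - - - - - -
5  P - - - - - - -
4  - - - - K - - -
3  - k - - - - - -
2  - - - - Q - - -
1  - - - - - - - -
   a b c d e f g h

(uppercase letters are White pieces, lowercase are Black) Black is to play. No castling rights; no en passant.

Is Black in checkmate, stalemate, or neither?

neither

Black to move; black king on b3.
In check: no.
Legal moves for Black: Kb4, Ka4, Kc3, Ka3.
Black has 4 legal moves and is not in check → neither.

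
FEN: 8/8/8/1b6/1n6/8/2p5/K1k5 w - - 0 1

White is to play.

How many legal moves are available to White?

0

White to move; king on a1.
In check: no.
Legal moves: none.
Count: 0.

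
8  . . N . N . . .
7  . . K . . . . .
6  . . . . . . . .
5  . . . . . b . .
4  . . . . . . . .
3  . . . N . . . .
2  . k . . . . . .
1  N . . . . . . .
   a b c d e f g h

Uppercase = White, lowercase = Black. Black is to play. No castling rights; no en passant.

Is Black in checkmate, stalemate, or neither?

Black to move; black king on b2.
In check: yes, from the white knight on d3.
Legal moves for Black: Kc3, Ka3, Ka2, Kb1, Kxa1, Bxd3.
Black is in check but has 6 legal moves → neither.

neither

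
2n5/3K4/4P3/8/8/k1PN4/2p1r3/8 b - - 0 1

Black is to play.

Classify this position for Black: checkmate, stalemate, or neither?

Black to move; black king on a3.
In check: no.
Legal moves for Black include: Ne7, Na7, Nd6, Nb6+, Ka4, Kb3, Ka2, Rxe6, Re5, Re4, Re3, Rh2, Rg2, Rf2, Rd2, Re1, c1=Q, c1=R, ... (list truncated; more exist).
Black has legal moves and is not in check → neither.

neither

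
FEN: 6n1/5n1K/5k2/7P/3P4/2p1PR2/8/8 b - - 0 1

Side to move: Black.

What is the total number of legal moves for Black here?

3

Black to move; king on f6.
In check: yes, from the white rook on f3.
Legal moves: Ke7, Ke6, Kg5.
Count: 3.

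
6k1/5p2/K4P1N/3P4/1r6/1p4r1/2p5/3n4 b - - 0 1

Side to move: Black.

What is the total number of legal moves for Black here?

3

Black to move; king on g8.
In check: yes, from the white knight on h6.
Legal moves: Kh8, Kf8, Kh7.
Count: 3.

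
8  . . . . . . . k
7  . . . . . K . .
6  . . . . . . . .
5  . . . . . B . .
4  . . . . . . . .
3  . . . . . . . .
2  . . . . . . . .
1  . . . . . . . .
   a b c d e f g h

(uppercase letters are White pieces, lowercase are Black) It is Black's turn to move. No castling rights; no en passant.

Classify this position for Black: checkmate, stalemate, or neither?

Black to move; black king on h8.
In check: no.
King squares — g7: attacked by Kf7; h7: attacked by Bf5; g8: attacked by Kf7.
Legal moves for Black: none.
Not in check and no legal moves → stalemate.

stalemate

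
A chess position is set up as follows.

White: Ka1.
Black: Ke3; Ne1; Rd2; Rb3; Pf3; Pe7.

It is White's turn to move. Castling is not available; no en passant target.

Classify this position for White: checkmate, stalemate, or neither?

White to move; white king on a1.
In check: no.
King squares — b1: attacked by Rb3; a2: attacked by Rd2; b2: attacked by Rd2.
Legal moves for White: none.
Not in check and no legal moves → stalemate.

stalemate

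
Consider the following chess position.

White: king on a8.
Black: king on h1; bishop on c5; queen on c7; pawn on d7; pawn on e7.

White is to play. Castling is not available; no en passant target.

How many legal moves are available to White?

White to move; king on a8.
In check: no.
Legal moves: none.
Count: 0.

0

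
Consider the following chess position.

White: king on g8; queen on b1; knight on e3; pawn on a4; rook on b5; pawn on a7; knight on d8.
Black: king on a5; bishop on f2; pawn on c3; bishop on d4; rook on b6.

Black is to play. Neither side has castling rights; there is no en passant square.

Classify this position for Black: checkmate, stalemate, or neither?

Black to move; black king on a5.
In check: yes, from the white rook on b5.
King squares — a4: available; b4: attacked by Qb1; b5: attacked by Qb1; a6: available; b6: own rook.
Legal moves for Black: Ka6, Kxa4, Rxb5.
Black is in check but has 3 legal moves → neither.

neither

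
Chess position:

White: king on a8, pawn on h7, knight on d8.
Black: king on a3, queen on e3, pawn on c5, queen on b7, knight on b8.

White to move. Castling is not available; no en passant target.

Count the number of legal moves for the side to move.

White to move; king on a8.
In check: yes, from the black queen on b7.
Legal moves: Kxb7, Nxb7.
Count: 2.

2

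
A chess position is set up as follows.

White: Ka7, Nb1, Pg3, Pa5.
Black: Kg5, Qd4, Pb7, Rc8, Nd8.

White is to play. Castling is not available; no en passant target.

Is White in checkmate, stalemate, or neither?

White to move; white king on a7.
In check: yes, from the black queen on d4.
King squares — a6: attacked by Pb7; b6: attacked by Qd4; b7: attacked by Nd8; a8: attacked by Rc8; b8: attacked by Rc8.
Legal moves for White: none.
In check with no legal moves → checkmate.

checkmate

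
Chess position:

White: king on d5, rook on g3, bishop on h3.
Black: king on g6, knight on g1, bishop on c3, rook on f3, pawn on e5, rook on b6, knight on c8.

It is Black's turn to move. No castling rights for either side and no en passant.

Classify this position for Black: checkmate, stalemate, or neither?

neither

Black to move; black king on g6.
In check: yes, from the white rook on g3.
King squares — f5: attacked by Bh3; g5: attacked by Rg3; h5: available; f6: available; h6: available; f7: available; g7: attacked by Rg3; h7: available.
Legal moves for Black: Kh7, Kf7, Kh6, Kf6, Kh5, Rxg3.
Black is in check but has 6 legal moves → neither.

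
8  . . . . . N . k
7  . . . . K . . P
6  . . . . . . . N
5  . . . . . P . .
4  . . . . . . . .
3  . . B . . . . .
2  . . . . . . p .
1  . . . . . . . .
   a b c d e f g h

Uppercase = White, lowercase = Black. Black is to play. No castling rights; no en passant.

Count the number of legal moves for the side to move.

Black to move; king on h8.
In check: yes, from the white bishop on c3.
Legal moves: none.
Count: 0.

0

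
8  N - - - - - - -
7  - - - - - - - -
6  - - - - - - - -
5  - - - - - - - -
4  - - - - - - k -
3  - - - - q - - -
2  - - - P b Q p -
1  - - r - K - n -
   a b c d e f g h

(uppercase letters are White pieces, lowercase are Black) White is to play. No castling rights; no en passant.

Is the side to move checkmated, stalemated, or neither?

White to move; white king on e1.
In check: yes, from the black rook on c1.
King squares — d1: attacked by Rc1; f1: attacked by Rc1; d2: own pawn; e2: attacked by Ng1; f2: own queen.
Legal moves for White: none.
In check with no legal moves → checkmate.

checkmate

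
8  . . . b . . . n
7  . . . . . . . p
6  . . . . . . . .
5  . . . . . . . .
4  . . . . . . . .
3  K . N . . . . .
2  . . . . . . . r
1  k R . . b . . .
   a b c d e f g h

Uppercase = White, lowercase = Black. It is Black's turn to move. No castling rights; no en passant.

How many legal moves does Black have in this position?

0

Black to move; king on a1.
In check: yes, from the white rook on b1.
Legal moves: none.
Count: 0.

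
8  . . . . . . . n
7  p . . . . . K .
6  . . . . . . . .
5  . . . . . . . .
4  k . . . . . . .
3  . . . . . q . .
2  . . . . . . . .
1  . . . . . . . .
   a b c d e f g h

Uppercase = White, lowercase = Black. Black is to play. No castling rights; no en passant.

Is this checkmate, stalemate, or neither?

neither

Black to move; black king on a4.
In check: no.
Legal moves for Black include: Nf7, Ng6, Kb5, Ka5, Kb4, Kb3, Ka3, Qf8+, Qa8, Qf7+, Qb7+, Qf6+, Qc6, Qh5, Qf5, Qd5, Qg4+, Qf4, ... (list truncated; more exist).
Black has legal moves and is not in check → neither.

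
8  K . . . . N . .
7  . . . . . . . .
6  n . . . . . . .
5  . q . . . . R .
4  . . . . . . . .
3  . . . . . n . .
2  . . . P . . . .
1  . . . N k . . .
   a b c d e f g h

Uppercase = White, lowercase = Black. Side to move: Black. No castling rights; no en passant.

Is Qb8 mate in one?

yes

After Qb8: white king on a8; in check: yes, from the black queen on b8.
King squares — a7: attacked by Qb8; b7: attacked by Qb8; b8: attacked by Na6.
White has no legal moves → checkmate.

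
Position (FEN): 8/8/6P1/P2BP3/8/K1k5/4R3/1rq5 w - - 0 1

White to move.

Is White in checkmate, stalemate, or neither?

neither

White to move; white king on a3.
In check: yes, from the black queen on c1.
King squares — a2: available; b2: attacked by Rb1; b3: attacked by Rb1; a4: available; b4: attacked by Rb1.
Legal moves for White: Ka4, Ka2, Rb2.
White is in check but has 3 legal moves → neither.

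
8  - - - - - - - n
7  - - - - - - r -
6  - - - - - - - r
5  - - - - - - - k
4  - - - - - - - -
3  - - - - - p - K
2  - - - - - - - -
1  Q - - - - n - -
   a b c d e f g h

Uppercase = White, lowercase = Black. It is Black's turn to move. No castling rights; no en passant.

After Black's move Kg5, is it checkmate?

After Kg5: white king on h3; in check: yes, from the black rook on h6.
King squares — g2: attacked by Pf3; h2: attacked by Nf1; g3: attacked by Nf1; g4: attacked by Kg5; h4: attacked by Kg5.
White has no legal moves → checkmate.

yes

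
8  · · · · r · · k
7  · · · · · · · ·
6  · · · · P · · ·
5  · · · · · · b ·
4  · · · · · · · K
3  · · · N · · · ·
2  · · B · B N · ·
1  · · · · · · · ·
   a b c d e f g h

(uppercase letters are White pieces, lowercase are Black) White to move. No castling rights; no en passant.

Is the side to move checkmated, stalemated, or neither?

White to move; white king on h4.
In check: yes, from the black bishop on g5.
King squares — g3: available; h3: available; g4: available; g5: available; h5: available.
Legal moves for White: Kh5, Kxg5, Kg4, Kh3, Kg3.
White is in check but has 5 legal moves → neither.

neither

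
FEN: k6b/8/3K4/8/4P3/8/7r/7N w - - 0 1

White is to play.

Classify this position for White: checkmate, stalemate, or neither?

neither

White to move; white king on d6.
In check: no.
Legal moves for White: Ke7, Kd7, Kc7, Ke6, Kc6, Kd5, Kc5, Ng3, Nf2, e5.
White has 10 legal moves and is not in check → neither.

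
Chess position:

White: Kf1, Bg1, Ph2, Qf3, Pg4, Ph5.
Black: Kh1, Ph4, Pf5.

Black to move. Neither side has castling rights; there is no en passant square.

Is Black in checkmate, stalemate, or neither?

checkmate

Black to move; black king on h1.
In check: yes, from the white queen on f3.
King squares — g1: attacked by Kf1; g2: attacked by Kf1; h2: attacked by Bg1.
Legal moves for Black: none.
In check with no legal moves → checkmate.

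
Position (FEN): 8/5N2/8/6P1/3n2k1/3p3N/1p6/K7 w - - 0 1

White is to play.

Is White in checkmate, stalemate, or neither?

White to move; white king on a1.
In check: yes, from the black pawn on b2.
King squares — b1: available; a2: available; b2: available.
Legal moves for White: Kxb2, Ka2, Kb1.
White is in check but has 3 legal moves → neither.

neither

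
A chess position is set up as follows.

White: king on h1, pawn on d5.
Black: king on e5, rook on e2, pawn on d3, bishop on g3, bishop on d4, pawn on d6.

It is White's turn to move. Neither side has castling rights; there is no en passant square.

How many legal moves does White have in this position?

0

White to move; king on h1.
In check: no.
Legal moves: none.
Count: 0.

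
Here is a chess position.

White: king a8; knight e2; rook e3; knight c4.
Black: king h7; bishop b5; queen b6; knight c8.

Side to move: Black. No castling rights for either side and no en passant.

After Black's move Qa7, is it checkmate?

yes

After Qa7: white king on a8; in check: yes, from the black queen on a7.
King squares — a7: attacked by Nc8; b7: attacked by Qa7; b8: attacked by Qa7.
White has no legal moves → checkmate.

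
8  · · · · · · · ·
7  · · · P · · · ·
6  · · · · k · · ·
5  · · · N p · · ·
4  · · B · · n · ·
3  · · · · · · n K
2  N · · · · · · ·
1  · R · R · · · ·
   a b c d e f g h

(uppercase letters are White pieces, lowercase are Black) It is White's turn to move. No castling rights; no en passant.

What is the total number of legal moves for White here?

White to move; king on h3.
In check: yes, from the black knight on f4.
Legal moves: Kh4, Kg4, Kxg3, Kh2, Nxf4+.
Count: 5.

5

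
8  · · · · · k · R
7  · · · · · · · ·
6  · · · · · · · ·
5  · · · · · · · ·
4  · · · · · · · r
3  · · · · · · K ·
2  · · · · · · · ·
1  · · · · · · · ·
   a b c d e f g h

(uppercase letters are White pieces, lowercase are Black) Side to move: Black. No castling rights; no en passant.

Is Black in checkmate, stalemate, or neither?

neither

Black to move; black king on f8.
In check: yes, from the white rook on h8.
King squares — e7: available; f7: available; g7: available; e8: attacked by Rh8; g8: attacked by Rh8.
Legal moves for Black: Kg7, Kf7, Ke7, Rxh8.
Black is in check but has 4 legal moves → neither.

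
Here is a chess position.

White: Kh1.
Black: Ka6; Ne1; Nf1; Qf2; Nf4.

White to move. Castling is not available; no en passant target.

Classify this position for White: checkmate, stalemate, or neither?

stalemate

White to move; white king on h1.
In check: no.
King squares — g1: attacked by Qf2; g2: attacked by Ne1; h2: attacked by Nf1.
Legal moves for White: none.
Not in check and no legal moves → stalemate.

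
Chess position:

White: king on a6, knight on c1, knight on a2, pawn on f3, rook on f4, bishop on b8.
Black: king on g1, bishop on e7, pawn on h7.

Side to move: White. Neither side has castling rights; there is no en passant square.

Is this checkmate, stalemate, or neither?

White to move; white king on a6.
In check: no.
Legal moves for White include: Bc7, Ba7+, Bd6, Be5, Kb7, Ka7, Kb6, Kb5, Ka5, Rf8, Rf7, Rf6, Rf5, Rh4, Rg4+, Re4, Rd4, Rc4, ... (list truncated; more exist).
White has legal moves and is not in check → neither.

neither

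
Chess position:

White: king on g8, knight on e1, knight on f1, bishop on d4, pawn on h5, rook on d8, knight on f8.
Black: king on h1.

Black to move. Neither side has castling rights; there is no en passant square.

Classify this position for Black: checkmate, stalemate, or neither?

stalemate

Black to move; black king on h1.
In check: no.
King squares — g1: attacked by Bd4; g2: attacked by Ne1; h2: attacked by Nf1.
Legal moves for Black: none.
Not in check and no legal moves → stalemate.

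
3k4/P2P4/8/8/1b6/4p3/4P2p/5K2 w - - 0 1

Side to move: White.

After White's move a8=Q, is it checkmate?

After a8=Q: black king on d8; in check: yes, from the white queen on a8.
Black has 3 legal replies: Ke7, Kxd7, Kc7.
In check but a legal move exists → not checkmate.

no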